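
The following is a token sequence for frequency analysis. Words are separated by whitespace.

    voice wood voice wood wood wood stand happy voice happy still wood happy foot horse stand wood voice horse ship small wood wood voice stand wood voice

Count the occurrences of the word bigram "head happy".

Scanning the 26 overlapping bigram windows for "head happy":
  (none found)

0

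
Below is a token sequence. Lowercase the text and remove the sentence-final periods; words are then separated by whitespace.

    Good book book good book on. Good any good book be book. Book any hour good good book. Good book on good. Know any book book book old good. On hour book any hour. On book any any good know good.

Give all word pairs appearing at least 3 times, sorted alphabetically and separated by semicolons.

book any; book book; good book

Bigram counts meeting the condition (at least 3 times):
  book any: 3
  book book: 4
  good book: 5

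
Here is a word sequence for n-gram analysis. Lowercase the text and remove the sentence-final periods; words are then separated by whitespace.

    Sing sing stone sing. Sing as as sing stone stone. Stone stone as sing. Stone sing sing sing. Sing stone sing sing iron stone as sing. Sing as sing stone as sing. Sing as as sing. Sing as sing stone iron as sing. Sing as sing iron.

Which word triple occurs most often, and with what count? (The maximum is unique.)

Trigram frequencies (highest first):
  sing sing as: 5
  as sing stone: 4
  as sing sing: 4
  sing stone sing: 3
  stone sing sing: 3
  stone as sing: 3
  … (16 more, each ≤ 3)

"sing sing as", 5 times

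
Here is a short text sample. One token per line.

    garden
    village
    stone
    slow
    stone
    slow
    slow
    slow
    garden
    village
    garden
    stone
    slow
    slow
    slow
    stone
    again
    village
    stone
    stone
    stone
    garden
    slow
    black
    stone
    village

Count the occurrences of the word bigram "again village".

Scanning the 25 overlapping bigram windows for "again village":
  position 17–18: again village

1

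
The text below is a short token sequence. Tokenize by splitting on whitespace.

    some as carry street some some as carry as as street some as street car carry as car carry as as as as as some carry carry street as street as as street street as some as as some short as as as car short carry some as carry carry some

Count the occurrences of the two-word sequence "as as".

Scanning the 50 overlapping bigram windows for "as as":
  position 9–10: as as
  position 20–21: as as
  position 21–22: as as
  position 22–23: as as
  position 23–24: as as
  position 31–32: as as
  position 37–38: as as
  position 41–42: as as
  position 42–43: as as

9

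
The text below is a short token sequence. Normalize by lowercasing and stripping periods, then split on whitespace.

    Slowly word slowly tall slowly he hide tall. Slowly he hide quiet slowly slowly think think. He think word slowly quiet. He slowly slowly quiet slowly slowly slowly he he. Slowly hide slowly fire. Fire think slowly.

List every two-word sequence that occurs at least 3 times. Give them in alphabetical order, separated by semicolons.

Bigram counts meeting the condition (at least 3 times):
  slowly he: 3
  slowly slowly: 4

slowly he; slowly slowly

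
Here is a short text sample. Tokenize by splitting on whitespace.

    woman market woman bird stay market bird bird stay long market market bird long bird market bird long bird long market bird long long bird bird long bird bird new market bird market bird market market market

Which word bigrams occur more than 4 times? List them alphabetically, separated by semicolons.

Bigram counts meeting the condition (more than 4 times):
  bird long: 5
  market bird: 6

bird long; market bird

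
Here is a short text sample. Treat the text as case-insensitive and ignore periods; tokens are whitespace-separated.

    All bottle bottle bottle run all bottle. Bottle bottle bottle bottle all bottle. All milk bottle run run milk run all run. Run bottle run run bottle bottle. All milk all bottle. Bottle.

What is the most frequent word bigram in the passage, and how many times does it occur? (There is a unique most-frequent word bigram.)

"bottle bottle", 8 times

Bigram frequencies (highest first):
  bottle bottle: 8
  all bottle: 4
  bottle run: 3
  bottle all: 3
  run run: 3
  run all: 2
  … (7 more, each ≤ 2)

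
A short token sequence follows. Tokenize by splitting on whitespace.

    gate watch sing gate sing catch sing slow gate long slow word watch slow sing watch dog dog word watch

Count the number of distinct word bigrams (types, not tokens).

20 tokens → 19 bigram windows in total.
Repeated bigrams (each contributes count−1 duplicates):
  word watch: 2
1 duplicate windows → 19 − 1 = 18 distinct.

18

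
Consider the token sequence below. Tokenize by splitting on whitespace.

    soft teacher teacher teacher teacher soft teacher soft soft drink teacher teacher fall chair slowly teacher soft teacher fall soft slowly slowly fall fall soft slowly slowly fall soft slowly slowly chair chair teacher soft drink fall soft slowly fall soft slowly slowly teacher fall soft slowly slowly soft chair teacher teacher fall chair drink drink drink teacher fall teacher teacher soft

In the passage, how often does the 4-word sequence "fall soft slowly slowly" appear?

5

Scanning the 59 overlapping 4-gram windows for "fall soft slowly slowly":
  position 19–22: fall soft slowly slowly
  position 24–27: fall soft slowly slowly
  position 28–31: fall soft slowly slowly
  position 40–43: fall soft slowly slowly
  position 45–48: fall soft slowly slowly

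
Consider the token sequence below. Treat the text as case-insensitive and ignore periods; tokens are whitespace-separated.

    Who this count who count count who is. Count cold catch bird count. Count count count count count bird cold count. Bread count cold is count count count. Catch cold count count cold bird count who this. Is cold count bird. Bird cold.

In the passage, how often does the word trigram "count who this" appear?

Scanning the 41 overlapping trigram windows for "count who this":
  position 35–37: count who this

1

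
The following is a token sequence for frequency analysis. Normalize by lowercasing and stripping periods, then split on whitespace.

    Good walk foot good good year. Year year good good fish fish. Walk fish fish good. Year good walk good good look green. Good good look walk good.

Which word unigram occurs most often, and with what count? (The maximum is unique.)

Unigram frequencies (highest first):
  good: 12
  walk: 4
  year: 4
  fish: 4
  look: 2
  foot: 1
  … (1 more, each ≤ 1)

"good", 12 times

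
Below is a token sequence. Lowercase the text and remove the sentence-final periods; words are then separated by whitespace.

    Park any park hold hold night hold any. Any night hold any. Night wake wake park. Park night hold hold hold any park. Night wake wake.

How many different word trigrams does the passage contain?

22

26 tokens → 24 trigram windows in total.
Repeated trigrams (each contributes count−1 duplicates):
  night hold any: 2
  night wake wake: 2
2 duplicate windows → 24 − 2 = 22 distinct.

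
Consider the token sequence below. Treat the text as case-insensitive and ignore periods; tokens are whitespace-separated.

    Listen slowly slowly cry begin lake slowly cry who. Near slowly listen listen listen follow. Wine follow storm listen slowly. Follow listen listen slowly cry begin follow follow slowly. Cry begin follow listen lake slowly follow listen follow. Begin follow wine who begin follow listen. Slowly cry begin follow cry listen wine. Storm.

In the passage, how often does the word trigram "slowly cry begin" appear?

Scanning the 51 overlapping trigram windows for "slowly cry begin":
  position 3–5: slowly cry begin
  position 24–26: slowly cry begin
  position 29–31: slowly cry begin
  position 46–48: slowly cry begin

4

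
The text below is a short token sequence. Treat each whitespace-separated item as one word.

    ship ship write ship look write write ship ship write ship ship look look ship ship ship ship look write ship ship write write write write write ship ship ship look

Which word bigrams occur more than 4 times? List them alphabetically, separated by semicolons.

ship ship; write ship; write write

Bigram counts meeting the condition (more than 4 times):
  ship ship: 9
  write ship: 5
  write write: 5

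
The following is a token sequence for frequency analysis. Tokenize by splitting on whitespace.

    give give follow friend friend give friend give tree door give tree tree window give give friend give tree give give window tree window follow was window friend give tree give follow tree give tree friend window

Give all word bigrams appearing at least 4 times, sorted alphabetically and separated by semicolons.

Bigram counts meeting the condition (at least 4 times):
  friend give: 4
  give tree: 5

friend give; give tree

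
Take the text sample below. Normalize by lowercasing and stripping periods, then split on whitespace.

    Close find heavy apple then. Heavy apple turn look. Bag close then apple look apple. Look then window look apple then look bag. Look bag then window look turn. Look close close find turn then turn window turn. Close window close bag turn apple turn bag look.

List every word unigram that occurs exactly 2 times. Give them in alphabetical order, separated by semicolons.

Unigram counts meeting the condition (exactly 2 times):
  find: 2
  heavy: 2

find; heavy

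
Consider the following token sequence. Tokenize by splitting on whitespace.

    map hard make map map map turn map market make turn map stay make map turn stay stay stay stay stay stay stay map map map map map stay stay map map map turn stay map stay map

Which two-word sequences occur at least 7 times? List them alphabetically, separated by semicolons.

map map; stay stay

Bigram counts meeting the condition (at least 7 times):
  map map: 8
  stay stay: 7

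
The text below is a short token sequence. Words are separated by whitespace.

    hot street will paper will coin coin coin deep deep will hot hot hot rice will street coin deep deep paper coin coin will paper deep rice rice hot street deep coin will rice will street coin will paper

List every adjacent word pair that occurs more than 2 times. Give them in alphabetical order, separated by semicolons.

coin coin; coin will; will paper

Bigram counts meeting the condition (more than 2 times):
  coin coin: 3
  coin will: 3
  will paper: 3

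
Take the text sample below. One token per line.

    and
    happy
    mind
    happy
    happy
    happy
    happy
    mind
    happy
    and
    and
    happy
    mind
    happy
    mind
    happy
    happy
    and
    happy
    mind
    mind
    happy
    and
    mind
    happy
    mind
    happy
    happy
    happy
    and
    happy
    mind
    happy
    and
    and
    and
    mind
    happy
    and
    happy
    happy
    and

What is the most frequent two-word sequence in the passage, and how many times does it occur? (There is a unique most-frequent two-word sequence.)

"mind happy", 9 times

Bigram frequencies (highest first):
  mind happy: 9
  happy mind: 7
  happy happy: 7
  happy and: 7
  and happy: 5
  and and: 3
  … (2 more, each ≤ 2)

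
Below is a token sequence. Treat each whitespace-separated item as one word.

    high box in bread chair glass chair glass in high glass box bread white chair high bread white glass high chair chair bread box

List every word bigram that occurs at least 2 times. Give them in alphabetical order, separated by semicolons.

Bigram counts meeting the condition (at least 2 times):
  bread white: 2
  chair glass: 2

bread white; chair glass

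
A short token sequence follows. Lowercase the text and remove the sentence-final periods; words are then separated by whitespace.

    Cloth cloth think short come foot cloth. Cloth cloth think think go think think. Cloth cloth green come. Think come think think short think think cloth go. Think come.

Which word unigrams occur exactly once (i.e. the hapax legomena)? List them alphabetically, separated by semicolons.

Unigram counts meeting the condition (exactly once (i.e. the hapax legomena)):
  foot: 1
  green: 1

foot; green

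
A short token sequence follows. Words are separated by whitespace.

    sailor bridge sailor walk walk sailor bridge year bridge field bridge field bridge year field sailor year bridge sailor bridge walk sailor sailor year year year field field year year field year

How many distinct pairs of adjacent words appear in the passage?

32 tokens → 31 bigram windows in total.
Repeated bigrams (each contributes count−1 duplicates):
  sailor bridge: 3
  year field: 3
  year year: 3
  bridge field: 2
  bridge sailor: 2
  bridge year: 2
  field bridge: 2
  field year: 2
  … (3 more repeated)
14 duplicate windows → 31 − 14 = 17 distinct.

17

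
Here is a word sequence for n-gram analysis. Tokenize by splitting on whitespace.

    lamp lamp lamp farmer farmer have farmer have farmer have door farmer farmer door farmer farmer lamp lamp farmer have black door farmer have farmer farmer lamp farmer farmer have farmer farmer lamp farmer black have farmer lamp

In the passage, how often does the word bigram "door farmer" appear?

Scanning the 37 overlapping bigram windows for "door farmer":
  position 11–12: door farmer
  position 14–15: door farmer
  position 22–23: door farmer

3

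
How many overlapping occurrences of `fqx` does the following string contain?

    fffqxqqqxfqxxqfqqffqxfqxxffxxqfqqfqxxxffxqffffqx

Sliding a length-3 window over the 48 characters (46 positions):
  position 3–5: fqx
  position 10–12: fqx
  position 19–21: fqx
  position 22–24: fqx
  position 34–36: fqx
  position 46–48: fqx

6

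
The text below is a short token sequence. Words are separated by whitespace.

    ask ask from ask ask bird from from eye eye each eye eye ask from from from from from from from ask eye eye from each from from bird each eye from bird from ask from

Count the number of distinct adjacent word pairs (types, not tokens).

36 tokens → 35 bigram windows in total.
Repeated bigrams (each contributes count−1 duplicates):
  from from: 8
  ask from: 3
  eye eye: 3
  from ask: 3
  ask ask: 2
  bird from: 2
  each eye: 2
  eye from: 2
  … (1 more repeated)
18 duplicate windows → 35 − 18 = 17 distinct.

17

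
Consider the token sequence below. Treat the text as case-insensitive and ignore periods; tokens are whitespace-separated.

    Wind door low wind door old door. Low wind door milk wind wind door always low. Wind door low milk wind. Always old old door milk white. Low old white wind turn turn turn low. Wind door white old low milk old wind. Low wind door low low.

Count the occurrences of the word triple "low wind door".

Scanning the 46 overlapping trigram windows for "low wind door":
  position 3–5: low wind door
  position 8–10: low wind door
  position 16–18: low wind door
  position 35–37: low wind door
  position 44–46: low wind door

5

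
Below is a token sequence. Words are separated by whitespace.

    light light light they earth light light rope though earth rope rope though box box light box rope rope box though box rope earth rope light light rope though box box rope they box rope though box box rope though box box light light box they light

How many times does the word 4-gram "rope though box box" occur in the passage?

4

Scanning the 44 overlapping 4-gram windows for "rope though box box":
  position 12–15: rope though box box
  position 28–31: rope though box box
  position 35–38: rope though box box
  position 39–42: rope though box box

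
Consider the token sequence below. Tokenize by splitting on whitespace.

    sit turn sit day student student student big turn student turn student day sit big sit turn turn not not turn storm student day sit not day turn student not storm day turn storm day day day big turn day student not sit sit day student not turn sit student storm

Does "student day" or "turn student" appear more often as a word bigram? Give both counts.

"turn student" (3 vs 2)

"student day": 2 occurrences
"turn student": 3 occurrences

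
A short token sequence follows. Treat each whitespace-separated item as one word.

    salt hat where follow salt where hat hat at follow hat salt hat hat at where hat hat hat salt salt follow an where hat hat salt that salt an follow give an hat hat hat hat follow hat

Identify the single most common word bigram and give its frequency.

Bigram frequencies (highest first):
  hat hat: 8
  where hat: 3
  hat salt: 3
  salt hat: 2
  hat at: 2
  follow hat: 2
  … (18 more, each ≤ 1)

"hat hat", 8 times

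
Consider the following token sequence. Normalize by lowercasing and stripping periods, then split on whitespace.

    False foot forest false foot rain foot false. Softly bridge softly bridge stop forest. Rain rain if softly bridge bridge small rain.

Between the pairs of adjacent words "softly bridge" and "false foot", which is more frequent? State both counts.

"softly bridge": 3 occurrences
"false foot": 2 occurrences

"softly bridge" (3 vs 2)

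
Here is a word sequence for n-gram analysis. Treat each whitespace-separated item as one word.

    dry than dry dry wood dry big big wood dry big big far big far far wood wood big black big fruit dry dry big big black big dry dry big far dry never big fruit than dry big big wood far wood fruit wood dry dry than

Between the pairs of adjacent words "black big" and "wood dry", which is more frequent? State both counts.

"black big": 2 occurrences
"wood dry": 3 occurrences

"wood dry" (3 vs 2)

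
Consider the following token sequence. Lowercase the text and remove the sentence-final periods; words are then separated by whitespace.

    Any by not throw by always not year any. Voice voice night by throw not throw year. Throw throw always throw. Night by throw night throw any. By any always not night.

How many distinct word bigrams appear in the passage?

25

32 tokens → 31 bigram windows in total.
Repeated bigrams (each contributes count−1 duplicates):
  always not: 2
  any by: 2
  by throw: 2
  night by: 2
  not throw: 2
  throw night: 2
6 duplicate windows → 31 − 6 = 25 distinct.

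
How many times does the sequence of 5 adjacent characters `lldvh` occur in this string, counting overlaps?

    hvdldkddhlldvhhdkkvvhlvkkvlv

Sliding a length-5 window over the 28 characters (24 positions):
  position 10–14: lldvh

1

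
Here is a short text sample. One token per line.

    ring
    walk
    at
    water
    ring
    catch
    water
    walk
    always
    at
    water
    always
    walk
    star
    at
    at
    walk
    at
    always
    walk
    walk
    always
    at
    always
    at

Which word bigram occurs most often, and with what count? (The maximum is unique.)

"always at", 3 times

Bigram frequencies (highest first):
  always at: 3
  walk at: 2
  at water: 2
  walk always: 2
  always walk: 2
  at always: 2
  … (11 more, each ≤ 1)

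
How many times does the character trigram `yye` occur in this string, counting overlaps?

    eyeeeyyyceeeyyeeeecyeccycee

1

Sliding a length-3 window over the 27 characters (25 positions):
  position 13–15: yye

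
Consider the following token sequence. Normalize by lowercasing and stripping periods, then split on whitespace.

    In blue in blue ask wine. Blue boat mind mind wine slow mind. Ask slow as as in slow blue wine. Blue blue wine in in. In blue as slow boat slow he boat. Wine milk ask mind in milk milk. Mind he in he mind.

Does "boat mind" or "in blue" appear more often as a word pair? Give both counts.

"boat mind": 1 occurrence
"in blue": 3 occurrences

"in blue" (3 vs 1)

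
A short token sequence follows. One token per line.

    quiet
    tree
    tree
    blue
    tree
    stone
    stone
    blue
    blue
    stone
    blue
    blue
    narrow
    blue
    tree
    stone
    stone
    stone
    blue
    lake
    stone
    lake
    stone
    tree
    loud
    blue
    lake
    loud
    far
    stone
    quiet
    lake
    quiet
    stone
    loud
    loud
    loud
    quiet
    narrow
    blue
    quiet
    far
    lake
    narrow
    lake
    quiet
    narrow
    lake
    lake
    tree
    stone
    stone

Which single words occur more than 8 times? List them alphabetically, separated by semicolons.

blue; stone

Unigram counts meeting the condition (more than 8 times):
  blue: 9
  stone: 12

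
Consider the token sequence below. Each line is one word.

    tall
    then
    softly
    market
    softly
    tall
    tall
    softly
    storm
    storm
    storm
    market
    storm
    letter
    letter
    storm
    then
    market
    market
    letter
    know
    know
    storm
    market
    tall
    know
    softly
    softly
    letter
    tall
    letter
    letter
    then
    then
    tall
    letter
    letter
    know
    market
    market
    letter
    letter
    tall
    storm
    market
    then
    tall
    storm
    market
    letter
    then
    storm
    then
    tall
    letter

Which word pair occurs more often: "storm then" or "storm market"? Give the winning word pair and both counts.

"storm then": 2 occurrences
"storm market": 4 occurrences

"storm market" (4 vs 2)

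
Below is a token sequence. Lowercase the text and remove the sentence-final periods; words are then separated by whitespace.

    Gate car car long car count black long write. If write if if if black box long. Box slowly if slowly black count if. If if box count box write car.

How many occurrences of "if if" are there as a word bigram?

Scanning the 30 overlapping bigram windows for "if if":
  position 12–13: if if
  position 13–14: if if
  position 24–25: if if
  position 25–26: if if

4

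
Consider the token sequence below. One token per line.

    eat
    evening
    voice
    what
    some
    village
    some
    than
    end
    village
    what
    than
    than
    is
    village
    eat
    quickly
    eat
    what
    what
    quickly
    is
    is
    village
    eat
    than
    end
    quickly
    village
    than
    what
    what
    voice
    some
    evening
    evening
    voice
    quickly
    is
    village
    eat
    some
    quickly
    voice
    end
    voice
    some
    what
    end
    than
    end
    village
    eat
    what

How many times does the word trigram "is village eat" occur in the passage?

Scanning the 52 overlapping trigram windows for "is village eat":
  position 14–16: is village eat
  position 23–25: is village eat
  position 39–41: is village eat

3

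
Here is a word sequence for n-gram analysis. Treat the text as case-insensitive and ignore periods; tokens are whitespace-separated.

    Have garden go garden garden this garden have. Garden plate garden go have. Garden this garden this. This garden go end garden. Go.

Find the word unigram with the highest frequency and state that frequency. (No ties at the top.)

"garden", 10 times

Unigram frequencies (highest first):
  garden: 10
  go: 4
  this: 4
  have: 3
  plate: 1
  end: 1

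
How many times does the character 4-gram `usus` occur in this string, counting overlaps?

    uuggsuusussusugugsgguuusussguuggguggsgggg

2

Sliding a length-4 window over the 41 characters (38 positions):
  position 7–10: usus
  position 23–26: usus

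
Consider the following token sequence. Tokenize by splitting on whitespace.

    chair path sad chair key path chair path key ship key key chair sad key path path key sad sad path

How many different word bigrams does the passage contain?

21 tokens → 20 bigram windows in total.
Repeated bigrams (each contributes count−1 duplicates):
  chair path: 2
  key path: 2
  path key: 2
3 duplicate windows → 20 − 3 = 17 distinct.

17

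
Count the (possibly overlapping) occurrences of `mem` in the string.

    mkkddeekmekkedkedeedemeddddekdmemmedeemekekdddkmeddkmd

1

Sliding a length-3 window over the 54 characters (52 positions):
  position 31–33: mem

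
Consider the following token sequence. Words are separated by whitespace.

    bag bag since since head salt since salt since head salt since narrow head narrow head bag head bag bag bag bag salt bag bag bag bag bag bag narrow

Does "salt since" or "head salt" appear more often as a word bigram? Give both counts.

"salt since": 3 occurrences
"head salt": 2 occurrences

"salt since" (3 vs 2)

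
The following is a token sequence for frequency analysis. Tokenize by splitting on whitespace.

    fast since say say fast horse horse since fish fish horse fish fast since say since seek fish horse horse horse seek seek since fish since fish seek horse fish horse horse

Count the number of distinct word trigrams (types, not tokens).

32 tokens → 30 trigram windows in total.
Repeated trigrams (each contributes count−1 duplicates):
  fast since say: 2
  fish horse horse: 2
2 duplicate windows → 30 − 2 = 28 distinct.

28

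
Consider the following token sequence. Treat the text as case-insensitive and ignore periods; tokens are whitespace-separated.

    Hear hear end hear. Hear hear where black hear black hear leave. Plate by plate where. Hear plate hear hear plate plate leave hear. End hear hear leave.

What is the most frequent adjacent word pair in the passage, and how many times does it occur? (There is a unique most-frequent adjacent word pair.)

Bigram frequencies (highest first):
  hear hear: 5
  hear end: 2
  end hear: 2
  black hear: 2
  hear leave: 2
  hear plate: 2
  … (12 more, each ≤ 1)

"hear hear", 5 times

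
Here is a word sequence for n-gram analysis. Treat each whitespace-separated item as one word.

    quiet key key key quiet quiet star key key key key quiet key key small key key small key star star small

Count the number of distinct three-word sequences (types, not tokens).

14

22 tokens → 20 trigram windows in total.
Repeated trigrams (each contributes count−1 duplicates):
  key key key: 3
  key key quiet: 2
  key key small: 2
  key small key: 2
  quiet key key: 2
6 duplicate windows → 20 − 6 = 14 distinct.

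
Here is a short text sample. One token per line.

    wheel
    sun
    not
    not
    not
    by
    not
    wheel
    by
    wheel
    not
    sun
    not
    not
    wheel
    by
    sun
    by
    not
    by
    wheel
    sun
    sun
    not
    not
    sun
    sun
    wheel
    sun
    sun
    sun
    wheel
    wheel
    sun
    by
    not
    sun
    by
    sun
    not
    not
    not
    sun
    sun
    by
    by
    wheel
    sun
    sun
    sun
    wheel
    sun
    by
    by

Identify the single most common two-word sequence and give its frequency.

Bigram frequencies (highest first):
  sun sun: 7
  wheel sun: 6
  not not: 6
  sun by: 5
  sun not: 4
  not sun: 4
  … (10 more, each ≤ 3)

"sun sun", 7 times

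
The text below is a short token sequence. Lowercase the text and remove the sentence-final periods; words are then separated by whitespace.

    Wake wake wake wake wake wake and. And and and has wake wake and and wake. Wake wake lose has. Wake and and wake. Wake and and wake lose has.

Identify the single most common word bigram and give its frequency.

Bigram frequencies (highest first):
  wake wake: 9
  and and: 6
  wake and: 4
  and wake: 3
  has wake: 2
  wake lose: 2
  … (2 more, each ≤ 2)

"wake wake", 9 times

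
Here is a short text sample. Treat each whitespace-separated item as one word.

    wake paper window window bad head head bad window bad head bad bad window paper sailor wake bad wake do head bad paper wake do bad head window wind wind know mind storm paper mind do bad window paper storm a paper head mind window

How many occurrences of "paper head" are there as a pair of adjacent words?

1

Scanning the 44 overlapping bigram windows for "paper head":
  position 42–43: paper head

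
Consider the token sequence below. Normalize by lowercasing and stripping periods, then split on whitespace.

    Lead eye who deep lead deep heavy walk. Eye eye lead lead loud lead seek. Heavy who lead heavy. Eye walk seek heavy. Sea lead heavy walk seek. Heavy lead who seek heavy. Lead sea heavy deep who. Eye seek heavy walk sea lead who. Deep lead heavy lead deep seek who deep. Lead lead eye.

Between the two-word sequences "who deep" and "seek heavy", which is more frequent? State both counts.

"seek heavy" (5 vs 3)

"who deep": 3 occurrences
"seek heavy": 5 occurrences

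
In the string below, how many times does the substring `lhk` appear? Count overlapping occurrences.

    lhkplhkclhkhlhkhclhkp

5

Sliding a length-3 window over the 21 characters (19 positions):
  position 1–3: lhk
  position 5–7: lhk
  position 9–11: lhk
  position 13–15: lhk
  position 18–20: lhk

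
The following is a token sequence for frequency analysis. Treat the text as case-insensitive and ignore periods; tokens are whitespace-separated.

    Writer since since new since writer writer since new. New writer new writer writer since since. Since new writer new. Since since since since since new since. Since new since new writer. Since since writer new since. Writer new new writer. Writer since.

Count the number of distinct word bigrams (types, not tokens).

43 tokens → 42 bigram windows in total.
Repeated bigrams (each contributes count−1 duplicates):
  since since: 9
  since new: 6
  new since: 5
  new writer: 5
  writer since: 5
  writer new: 4
  since writer: 3
  writer writer: 3
  … (1 more repeated)
33 duplicate windows → 42 − 33 = 9 distinct.

9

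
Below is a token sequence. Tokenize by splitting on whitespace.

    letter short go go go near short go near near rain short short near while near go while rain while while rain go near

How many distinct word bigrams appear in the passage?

24 tokens → 23 bigram windows in total.
Repeated bigrams (each contributes count−1 duplicates):
  go near: 3
  go go: 2
  short go: 2
  while rain: 2
5 duplicate windows → 23 − 5 = 18 distinct.

18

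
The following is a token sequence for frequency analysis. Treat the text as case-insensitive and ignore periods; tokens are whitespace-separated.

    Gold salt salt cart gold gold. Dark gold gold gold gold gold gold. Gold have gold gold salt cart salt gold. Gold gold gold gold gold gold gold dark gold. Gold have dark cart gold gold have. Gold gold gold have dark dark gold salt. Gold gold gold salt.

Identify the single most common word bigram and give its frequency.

Bigram frequencies (highest first):
  gold gold: 21
  gold salt: 4
  gold have: 4
  dark gold: 3
  salt cart: 2
  cart gold: 2
  … (8 more, each ≤ 2)

"gold gold", 21 times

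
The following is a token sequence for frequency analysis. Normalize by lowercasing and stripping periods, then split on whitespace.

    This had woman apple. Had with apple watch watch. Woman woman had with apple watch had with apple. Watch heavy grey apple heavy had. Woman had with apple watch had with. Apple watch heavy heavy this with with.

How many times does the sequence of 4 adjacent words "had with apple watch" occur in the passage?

5

Scanning the 35 overlapping 4-gram windows for "had with apple watch":
  position 5–8: had with apple watch
  position 12–15: had with apple watch
  position 16–19: had with apple watch
  position 26–29: had with apple watch
  position 30–33: had with apple watch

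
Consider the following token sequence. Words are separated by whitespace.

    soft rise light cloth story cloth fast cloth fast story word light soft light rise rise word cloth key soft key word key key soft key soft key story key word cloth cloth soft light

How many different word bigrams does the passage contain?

26

35 tokens → 34 bigram windows in total.
Repeated bigrams (each contributes count−1 duplicates):
  key soft: 3
  soft key: 3
  cloth fast: 2
  key word: 2
  soft light: 2
  word cloth: 2
8 duplicate windows → 34 − 8 = 26 distinct.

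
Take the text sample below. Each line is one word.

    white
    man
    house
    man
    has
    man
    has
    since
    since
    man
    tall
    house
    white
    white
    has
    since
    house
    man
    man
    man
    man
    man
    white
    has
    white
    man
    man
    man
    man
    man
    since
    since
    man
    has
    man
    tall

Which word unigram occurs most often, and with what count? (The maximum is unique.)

Unigram frequencies (highest first):
  man: 16
  white: 5
  has: 5
  since: 5
  house: 3
  tall: 2

"man", 16 times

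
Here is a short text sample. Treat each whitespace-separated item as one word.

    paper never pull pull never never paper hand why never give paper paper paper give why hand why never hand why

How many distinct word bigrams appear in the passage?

21 tokens → 20 bigram windows in total.
Repeated bigrams (each contributes count−1 duplicates):
  hand why: 3
  paper paper: 2
  why never: 2
4 duplicate windows → 20 − 4 = 16 distinct.

16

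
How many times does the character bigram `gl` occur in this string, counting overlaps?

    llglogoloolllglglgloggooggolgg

4

Sliding a length-2 window over the 30 characters (29 positions):
  position 3–4: gl
  position 14–15: gl
  position 16–17: gl
  position 18–19: gl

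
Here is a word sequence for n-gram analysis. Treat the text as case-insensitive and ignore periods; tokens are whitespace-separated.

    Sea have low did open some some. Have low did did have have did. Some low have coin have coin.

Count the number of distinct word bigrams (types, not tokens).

16

20 tokens → 19 bigram windows in total.
Repeated bigrams (each contributes count−1 duplicates):
  have coin: 2
  have low: 2
  low did: 2
3 duplicate windows → 19 − 3 = 16 distinct.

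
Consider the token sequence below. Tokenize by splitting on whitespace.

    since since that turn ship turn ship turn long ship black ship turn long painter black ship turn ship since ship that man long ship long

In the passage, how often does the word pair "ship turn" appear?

Scanning the 25 overlapping bigram windows for "ship turn":
  position 5–6: ship turn
  position 7–8: ship turn
  position 12–13: ship turn
  position 17–18: ship turn

4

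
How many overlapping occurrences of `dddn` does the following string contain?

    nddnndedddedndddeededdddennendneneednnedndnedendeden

Sliding a length-4 window over the 52 characters (49 positions):
  (no match at any position)

0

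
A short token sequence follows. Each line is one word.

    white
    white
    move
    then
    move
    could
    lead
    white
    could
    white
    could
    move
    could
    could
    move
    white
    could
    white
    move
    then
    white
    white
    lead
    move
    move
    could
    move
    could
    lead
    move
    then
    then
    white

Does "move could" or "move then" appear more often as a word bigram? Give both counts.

"move could" (4 vs 3)

"move could": 4 occurrences
"move then": 3 occurrences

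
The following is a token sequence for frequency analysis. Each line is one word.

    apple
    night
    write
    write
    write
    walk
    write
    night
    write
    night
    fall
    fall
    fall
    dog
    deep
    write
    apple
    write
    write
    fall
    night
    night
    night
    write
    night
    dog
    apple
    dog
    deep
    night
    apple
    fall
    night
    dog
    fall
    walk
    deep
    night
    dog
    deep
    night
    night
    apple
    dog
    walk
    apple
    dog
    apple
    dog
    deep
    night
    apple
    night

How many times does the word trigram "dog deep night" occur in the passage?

Scanning the 51 overlapping trigram windows for "dog deep night":
  position 28–30: dog deep night
  position 39–41: dog deep night
  position 49–51: dog deep night

3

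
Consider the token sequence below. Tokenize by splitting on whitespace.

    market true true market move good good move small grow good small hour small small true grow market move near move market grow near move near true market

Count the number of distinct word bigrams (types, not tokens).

28 tokens → 27 bigram windows in total.
Repeated bigrams (each contributes count−1 duplicates):
  market move: 2
  move near: 2
  near move: 2
  true market: 2
4 duplicate windows → 27 − 4 = 23 distinct.

23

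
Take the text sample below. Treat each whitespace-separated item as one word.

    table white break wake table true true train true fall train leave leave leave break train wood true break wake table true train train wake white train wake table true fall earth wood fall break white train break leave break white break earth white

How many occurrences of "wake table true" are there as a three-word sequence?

Scanning the 42 overlapping trigram windows for "wake table true":
  position 4–6: wake table true
  position 20–22: wake table true
  position 28–30: wake table true

3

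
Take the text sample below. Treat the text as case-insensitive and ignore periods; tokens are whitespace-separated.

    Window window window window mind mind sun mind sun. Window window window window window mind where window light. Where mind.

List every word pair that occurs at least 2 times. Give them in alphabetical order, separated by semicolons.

Bigram counts meeting the condition (at least 2 times):
  mind sun: 2
  window mind: 2
  window window: 7

mind sun; window mind; window window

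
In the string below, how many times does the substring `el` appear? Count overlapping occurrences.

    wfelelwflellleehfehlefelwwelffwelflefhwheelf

Sliding a length-2 window over the 44 characters (43 positions):
  position 3–4: el
  position 5–6: el
  position 10–11: el
  position 23–24: el
  position 27–28: el
  position 32–33: el
  position 42–43: el

7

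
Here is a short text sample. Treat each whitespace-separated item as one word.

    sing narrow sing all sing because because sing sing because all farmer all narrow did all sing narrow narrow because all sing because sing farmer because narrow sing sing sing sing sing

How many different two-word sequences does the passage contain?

19

32 tokens → 31 bigram windows in total.
Repeated bigrams (each contributes count−1 duplicates):
  sing sing: 5
  all sing: 3
  sing because: 3
  because all: 2
  because sing: 2
  narrow sing: 2
  sing narrow: 2
12 duplicate windows → 31 − 12 = 19 distinct.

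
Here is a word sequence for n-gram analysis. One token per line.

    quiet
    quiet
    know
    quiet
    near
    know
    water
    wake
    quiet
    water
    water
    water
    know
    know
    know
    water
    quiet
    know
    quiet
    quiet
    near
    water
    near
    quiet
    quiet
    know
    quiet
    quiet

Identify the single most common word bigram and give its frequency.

"quiet quiet", 4 times

Bigram frequencies (highest first):
  quiet quiet: 4
  quiet know: 3
  know quiet: 3
  quiet near: 2
  know water: 2
  water water: 2
  … (10 more, each ≤ 2)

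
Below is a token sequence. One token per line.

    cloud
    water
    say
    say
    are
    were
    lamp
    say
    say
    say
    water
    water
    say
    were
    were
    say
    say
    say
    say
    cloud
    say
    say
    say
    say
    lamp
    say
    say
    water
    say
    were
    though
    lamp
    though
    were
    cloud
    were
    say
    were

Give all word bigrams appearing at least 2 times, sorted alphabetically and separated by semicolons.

lamp say; say say; say water; say were; water say; were say

Bigram counts meeting the condition (at least 2 times):
  lamp say: 2
  say say: 10
  say water: 2
  say were: 3
  water say: 3
  were say: 2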